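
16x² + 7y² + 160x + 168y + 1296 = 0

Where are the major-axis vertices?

Rearranging, 16(x² + 10x) + 7(y² + 24y) = -1296.
Completing the square gives 16(x + 5)² + 7(y + 12)² = -1296 + 400 + 1008 = 112.
Divide through by 112 to get (x + 5)²/7 + (y + 12)²/16 = 1.
Ellipse, center (-5, -12), major axis vertical; a² = 16, b² = 7.
a = 4. Vertices at (h, k ± a).

(-5, -16) and (-5, -8)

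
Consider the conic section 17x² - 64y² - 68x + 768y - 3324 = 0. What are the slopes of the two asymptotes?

√17/8 and -√17/8

Rearranging, 17(x² - 4x) -64(y² - 12y) = 3324.
Complete the square in x and y: 17(x - 2)² -64(y - 6)² = 3324 + 68 - 2304 = 1088
Dividing both sides by 1088: (x - 2)²/64 - (y - 6)²/17 = 1
Hyperbola, center (2, 6), transverse axis horizontal; a² = 64, b² = 17.
For a horizontal hyperbola the asymptotes have slope ±b/a.
Here that is ±√17/8.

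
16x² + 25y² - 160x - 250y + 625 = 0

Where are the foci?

Group: 16(x² - 10x) + 25(y² - 10y) = -625
Complete the square in x and y: 16(x - 5)² + 25(y - 5)² = -625 + 400 + 625 = 400
Dividing both sides by 400: (x - 5)²/25 + (y - 5)²/16 = 1
Ellipse, center (5, 5), major axis horizontal; a² = 25, b² = 16.
c² = a² - b² = 25 - 16 = 9, so c = 3.
Foci lie on the horizontal axis through the center: (h ± c, k).

(2, 5) and (8, 5)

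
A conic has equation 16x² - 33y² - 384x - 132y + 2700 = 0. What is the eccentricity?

e = 7/4

16(x² - 24x) -33(y² + 4y) = -2700
Complete the square in x and y: 16(x - 12)² -33(y + 2)² = -2700 + 2304 - 132 = -528
Divide by -528: (y + 2)²/16 - (x - 12)²/33 = 1
Hyperbola, center (12, -2), transverse axis vertical; a² = 16, b² = 33.
c² = a² + b² = 49, so c = 7.
e = c/a = 7/4.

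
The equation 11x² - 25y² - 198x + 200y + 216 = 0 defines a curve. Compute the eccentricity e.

e = 6/5

Rearranging, 11(x² - 18x) -25(y² - 8y) = -216.
Complete the square: 11(x - 9)² -25(y - 4)² = -216 + 891 - 400 = 275
Divide through by 275 to get (x - 9)²/25 - (y - 4)²/11 = 1.
Hyperbola, center (9, 4), transverse axis horizontal; a² = 25, b² = 11.
c² = a² + b² = 36, so c = 6.
e = c/a = 6/5.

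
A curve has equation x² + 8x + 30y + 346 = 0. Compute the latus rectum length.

30

Only x is squared. Complete the square in x: (x + 4)² = -30(y + 11).
Vertex (-4, -11); 4p = -30 so p = -15/2. Opens down.
Latus rectum length = |4p| = 30.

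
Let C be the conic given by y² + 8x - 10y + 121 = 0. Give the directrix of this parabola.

Only y is squared. Complete the square in y: (y - 5)² = -8(x + 12).
Vertex (-12, 5); 4p = -8 so p = -2. Opens left.
Directrix is the vertical line x = h − p = -12 − (-2) = -10.

x = -10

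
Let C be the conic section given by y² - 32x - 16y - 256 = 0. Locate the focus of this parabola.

(-2, 8)

Only y is squared. Complete the square in y: (y - 8)² = 32(x + 10).
Vertex (-10, 8); 4p = 32 so p = 8. Opens right.
Focus is p units from the vertex along the axis: (h + p, k).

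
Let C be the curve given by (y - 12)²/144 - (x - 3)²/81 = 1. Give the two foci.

(3, -3) and (3, 27)

Center (3, 12). The positive term is the y-term, so the transverse axis is vertical; a² = 144, b² = 81.
c² = a² + b² = 144 + 81 = 225, so c = 15.
Foci lie on the vertical axis through the center: (h, k ± c).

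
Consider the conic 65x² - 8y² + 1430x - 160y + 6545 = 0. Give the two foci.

Group: 65(x² + 22x) -8(y² + 20y) = -6545
Complete the square in x and y: 65(x + 11)² -8(y + 10)² = -6545 + 7865 - 800 = 520
Dividing both sides by 520: (x + 11)²/8 - (y + 10)²/65 = 1
Hyperbola, center (-11, -10), transverse axis horizontal; a² = 8, b² = 65.
c² = a² + b² = 8 + 65 = 73, so c = √73.
Foci lie on the horizontal axis through the center: (h ± c, k).

(-11 - √73, -10) and (-11 + √73, -10)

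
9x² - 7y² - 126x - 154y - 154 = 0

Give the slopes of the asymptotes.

Rearranging, 9(x² - 14x) -7(y² + 22y) = 154.
Complete the square in x and y: 9(x - 7)² -7(y + 11)² = 154 + 441 - 847 = -252
Dividing both sides by -252: (y + 11)²/36 - (x - 7)²/28 = 1
Hyperbola, center (7, -11), transverse axis vertical; a² = 36, b² = 28.
For a vertical hyperbola the asymptotes have slope ±a/b.
Here that is ±6/2√7 = ±3√7/7.

3√7/7 and -3√7/7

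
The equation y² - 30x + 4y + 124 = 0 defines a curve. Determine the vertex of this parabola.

(4, -2)

Only y is squared. Complete the square in y: (y + 2)² = 30(x - 4).
Vertex (4, -2); 4p = 30 so p = 15/2. Opens right.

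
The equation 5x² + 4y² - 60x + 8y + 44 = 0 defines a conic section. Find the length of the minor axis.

Rearranging, 5(x² - 12x) + 4(y² + 2y) = -44.
5(x - 6)² + 4(y + 1)² = -44 + 180 + 4 = 140
Divide by 140: (x - 6)²/28 + (y + 1)²/35 = 1
Ellipse, center (6, -1), major axis vertical; a² = 35, b² = 28.
b² = 28 so b = 2√7; the minor axis has length 2b = 4√7.

4√7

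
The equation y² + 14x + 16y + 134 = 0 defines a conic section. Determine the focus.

Only y is squared. Complete the square in y: (y + 8)² = -14(x + 5).
Vertex (-5, -8); 4p = -14 so p = -7/2. Opens left.
Focus is p units from the vertex along the axis: (h + p, k).

(-17/2, -8)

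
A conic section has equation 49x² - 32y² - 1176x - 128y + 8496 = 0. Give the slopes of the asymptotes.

7√2/8 and -7√2/8

Rearranging, 49(x² - 24x) -32(y² + 4y) = -8496.
Complete the square in x and y: 49(x - 12)² -32(y + 2)² = -8496 + 7056 - 128 = -1568
Dividing both sides by -1568: (y + 2)²/49 - (x - 12)²/32 = 1
Hyperbola, center (12, -2), transverse axis vertical; a² = 49, b² = 32.
For a vertical hyperbola the asymptotes have slope ±a/b.
Here that is ±7/4√2 = ±7√2/8.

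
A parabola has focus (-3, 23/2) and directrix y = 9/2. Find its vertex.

The vertex is the midpoint between the focus and the directrix along the axis of symmetry.
Axis is vertical (directrix is horizontal). Vertex y-coordinate = (23/2 + 9/2)/2 = 8; x-coordinate = -3.

(-3, 8)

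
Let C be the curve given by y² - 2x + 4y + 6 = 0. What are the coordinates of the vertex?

Only y is squared. Complete the square in y: (y + 2)² = 2(x - 1).
Vertex (1, -2); 4p = 2 so p = 1/2. Opens right.

(1, -2)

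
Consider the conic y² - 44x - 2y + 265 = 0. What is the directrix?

Only y is squared. Complete the square in y: (y - 1)² = 44(x - 6).
Vertex (6, 1); 4p = 44 so p = 11. Opens right.
Directrix is the vertical line x = h − p = 6 − (11) = -5.

x = -5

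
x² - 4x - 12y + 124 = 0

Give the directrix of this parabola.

y = 7

Only x is squared. Complete the square in x: (x - 2)² = 12(y - 10).
Vertex (2, 10); 4p = 12 so p = 3. Opens up.
Directrix is the horizontal line y = k − p = 10 − (3) = 7.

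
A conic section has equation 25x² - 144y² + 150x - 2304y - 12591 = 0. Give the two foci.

(-16, -8) and (10, -8)

Rearranging, 25(x² + 6x) -144(y² + 16y) = 12591.
Complete the square: 25(x + 3)² -144(y + 8)² = 12591 + 225 - 9216 = 3600
Dividing both sides by 3600: (x + 3)²/144 - (y + 8)²/25 = 1
Hyperbola, center (-3, -8), transverse axis horizontal; a² = 144, b² = 25.
c² = a² + b² = 144 + 25 = 169, so c = 13.
Foci lie on the horizontal axis through the center: (h ± c, k).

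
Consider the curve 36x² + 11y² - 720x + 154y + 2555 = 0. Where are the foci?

Group: 36(x² - 20x) + 11(y² + 14y) = -2555
Completing the square gives 36(x - 10)² + 11(y + 7)² = -2555 + 3600 + 539 = 1584.
Divide by 1584: (x - 10)²/44 + (y + 7)²/144 = 1
Ellipse, center (10, -7), major axis vertical; a² = 144, b² = 44.
c² = a² - b² = 144 - 44 = 100, so c = 10.
Foci lie on the vertical axis through the center: (h, k ± c).

(10, -17) and (10, 3)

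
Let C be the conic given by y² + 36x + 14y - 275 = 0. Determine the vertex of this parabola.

Only y is squared. Complete the square in y: (y + 7)² = -36(x - 9).
Vertex (9, -7); 4p = -36 so p = -9. Opens left.

(9, -7)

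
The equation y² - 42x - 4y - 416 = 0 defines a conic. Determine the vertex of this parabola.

Only y is squared. Complete the square in y: (y - 2)² = 42(x + 10).
Vertex (-10, 2); 4p = 42 so p = 21/2. Opens right.

(-10, 2)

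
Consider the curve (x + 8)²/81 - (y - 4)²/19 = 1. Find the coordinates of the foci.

Center (-8, 4). The positive term is the x-term, so the transverse axis is horizontal; a² = 81, b² = 19.
c² = a² + b² = 81 + 19 = 100, so c = 10.
Foci lie on the horizontal axis through the center: (h ± c, k).

(-18, 4) and (2, 4)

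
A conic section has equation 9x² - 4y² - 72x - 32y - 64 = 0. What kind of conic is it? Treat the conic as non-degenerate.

hyperbola

No xy term. Coefficients of x² and y² are A = 9, C = -4.
A and C have opposite signs ⇒ hyperbola.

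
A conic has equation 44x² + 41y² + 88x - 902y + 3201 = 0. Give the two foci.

Rearranging, 44(x² + 2x) + 41(y² - 22y) = -3201.
Complete the square: 44(x + 1)² + 41(y - 11)² = -3201 + 44 + 4961 = 1804
Divide through by 1804 to get (x + 1)²/41 + (y - 11)²/44 = 1.
Ellipse, center (-1, 11), major axis vertical; a² = 44, b² = 41.
c² = a² - b² = 44 - 41 = 3, so c = √3.
Foci lie on the vertical axis through the center: (h, k ± c).

(-1, 11 - √3) and (-1, 11 + √3)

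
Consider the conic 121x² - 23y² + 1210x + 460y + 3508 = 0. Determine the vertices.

(-5, -1) and (-5, 21)

121(x² + 10x) -23(y² - 20y) = -3508
Complete the square: 121(x + 5)² -23(y - 10)² = -3508 + 3025 - 2300 = -2783
Dividing both sides by -2783: (y - 10)²/121 - (x + 5)²/23 = 1
Hyperbola, center (-5, 10), transverse axis vertical; a² = 121, b² = 23.
a = 11. Vertices at (h, k ± a).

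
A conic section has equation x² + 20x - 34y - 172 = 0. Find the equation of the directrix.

y = -33/2

Only x is squared. Complete the square in x: (x + 10)² = 34(y + 8).
Vertex (-10, -8); 4p = 34 so p = 17/2. Opens up.
Directrix is the horizontal line y = k − p = -8 − (17/2) = -33/2.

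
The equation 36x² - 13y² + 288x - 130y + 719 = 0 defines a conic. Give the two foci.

Group: 36(x² + 8x) -13(y² + 10y) = -719
Completing the square gives 36(x + 4)² -13(y + 5)² = -719 + 576 - 325 = -468.
Divide by -468: (y + 5)²/36 - (x + 4)²/13 = 1
Hyperbola, center (-4, -5), transverse axis vertical; a² = 36, b² = 13.
c² = a² + b² = 36 + 13 = 49, so c = 7.
Foci lie on the vertical axis through the center: (h, k ± c).

(-4, -12) and (-4, 2)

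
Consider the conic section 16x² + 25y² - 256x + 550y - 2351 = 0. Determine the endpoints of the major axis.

Group the x- and y-terms: 16(x² - 16x) + 25(y² + 22y) = 2351
Complete the square in x and y: 16(x - 8)² + 25(y + 11)² = 2351 + 1024 + 3025 = 6400
Divide through by 6400 to get (x - 8)²/400 + (y + 11)²/256 = 1.
Ellipse, center (8, -11), major axis horizontal; a² = 400, b² = 256.
a = 20. Vertices at (h ± a, k).

(-12, -11) and (28, -11)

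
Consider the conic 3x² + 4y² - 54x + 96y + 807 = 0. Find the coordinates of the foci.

(8, -12) and (10, -12)

3(x² - 18x) + 4(y² + 24y) = -807
Completing the square gives 3(x - 9)² + 4(y + 12)² = -807 + 243 + 576 = 12.
Divide by 12: (x - 9)²/4 + (y + 12)²/3 = 1
Ellipse, center (9, -12), major axis horizontal; a² = 4, b² = 3.
c² = a² - b² = 4 - 3 = 1, so c = 1.
Foci lie on the horizontal axis through the center: (h ± c, k).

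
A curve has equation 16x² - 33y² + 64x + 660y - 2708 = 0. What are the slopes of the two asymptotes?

4√33/33 and -4√33/33

Rearranging, 16(x² + 4x) -33(y² - 20y) = 2708.
Completing the square gives 16(x + 2)² -33(y - 10)² = 2708 + 64 - 3300 = -528.
Divide through by -528 to get (y - 10)²/16 - (x + 2)²/33 = 1.
Hyperbola, center (-2, 10), transverse axis vertical; a² = 16, b² = 33.
For a vertical hyperbola the asymptotes have slope ±a/b.
Here that is ±4/√33 = ±4√33/33.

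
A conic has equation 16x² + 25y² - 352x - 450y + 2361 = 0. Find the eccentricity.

Collect terms: 16(x² - 22x) + 25(y² - 18y) = -2361
Completing the square gives 16(x - 11)² + 25(y - 9)² = -2361 + 1936 + 2025 = 1600.
Divide by 1600: (x - 11)²/100 + (y - 9)²/64 = 1
Ellipse, center (11, 9), major axis horizontal; a² = 100, b² = 64.
c² = a² - b² = 36, so c = 6.
e = c/a = 6/10 = 3/5.

e = 3/5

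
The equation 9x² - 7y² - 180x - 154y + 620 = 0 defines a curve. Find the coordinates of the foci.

Group the x- and y-terms: 9(x² - 20x) -7(y² + 22y) = -620
9(x - 10)² -7(y + 11)² = -620 + 900 - 847 = -567
Dividing both sides by -567: (y + 11)²/81 - (x - 10)²/63 = 1
Hyperbola, center (10, -11), transverse axis vertical; a² = 81, b² = 63.
c² = a² + b² = 81 + 63 = 144, so c = 12.
Foci lie on the vertical axis through the center: (h, k ± c).

(10, -23) and (10, 1)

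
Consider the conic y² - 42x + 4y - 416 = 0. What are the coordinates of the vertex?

Only y is squared. Complete the square in y: (y + 2)² = 42(x + 10).
Vertex (-10, -2); 4p = 42 so p = 21/2. Opens right.

(-10, -2)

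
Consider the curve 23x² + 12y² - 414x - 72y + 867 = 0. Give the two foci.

(9, 3 - 2√11) and (9, 3 + 2√11)

Collect terms: 23(x² - 18x) + 12(y² - 6y) = -867
Complete the square: 23(x - 9)² + 12(y - 3)² = -867 + 1863 + 108 = 1104
Divide by 1104: (x - 9)²/48 + (y - 3)²/92 = 1
Ellipse, center (9, 3), major axis vertical; a² = 92, b² = 48.
c² = a² - b² = 92 - 48 = 44, so c = 2√11.
Foci lie on the vertical axis through the center: (h, k ± c).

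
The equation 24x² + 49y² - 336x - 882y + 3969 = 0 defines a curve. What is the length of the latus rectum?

48/7

Group: 24(x² - 14x) + 49(y² - 18y) = -3969
24(x - 7)² + 49(y - 9)² = -3969 + 1176 + 3969 = 1176
Dividing both sides by 1176: (x - 7)²/49 + (y - 9)²/24 = 1
Ellipse, center (7, 9), major axis horizontal; a² = 49, b² = 24.
Latus rectum length = 2b²/a = 2·24/7 = 48/7.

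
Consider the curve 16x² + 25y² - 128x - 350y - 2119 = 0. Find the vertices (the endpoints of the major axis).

Group: 16(x² - 8x) + 25(y² - 14y) = 2119
Completing the square gives 16(x - 4)² + 25(y - 7)² = 2119 + 256 + 1225 = 3600.
Divide by 3600: (x - 4)²/225 + (y - 7)²/144 = 1
Ellipse, center (4, 7), major axis horizontal; a² = 225, b² = 144.
a = 15. Vertices at (h ± a, k).

(-11, 7) and (19, 7)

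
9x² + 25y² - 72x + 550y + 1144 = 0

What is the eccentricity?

Rearranging, 9(x² - 8x) + 25(y² + 22y) = -1144.
Completing the square gives 9(x - 4)² + 25(y + 11)² = -1144 + 144 + 3025 = 2025.
Dividing both sides by 2025: (x - 4)²/225 + (y + 11)²/81 = 1
Ellipse, center (4, -11), major axis horizontal; a² = 225, b² = 81.
c² = a² - b² = 144, so c = 12.
e = c/a = 12/15 = 4/5.

e = 4/5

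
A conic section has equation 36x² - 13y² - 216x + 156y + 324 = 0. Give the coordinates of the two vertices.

(3, 0) and (3, 12)

Collect terms: 36(x² - 6x) -13(y² - 12y) = -324
Complete the square: 36(x - 3)² -13(y - 6)² = -324 + 324 - 468 = -468
Divide through by -468 to get (y - 6)²/36 - (x - 3)²/13 = 1.
Hyperbola, center (3, 6), transverse axis vertical; a² = 36, b² = 13.
a = 6. Vertices at (h, k ± a).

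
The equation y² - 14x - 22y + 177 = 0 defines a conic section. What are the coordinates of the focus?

(15/2, 11)

Only y is squared. Complete the square in y: (y - 11)² = 14(x - 4).
Vertex (4, 11); 4p = 14 so p = 7/2. Opens right.
Focus is p units from the vertex along the axis: (h + p, k).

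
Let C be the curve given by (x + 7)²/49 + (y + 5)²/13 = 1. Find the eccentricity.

e = 6/7

Center (-7, -5). The larger denominator 49 sits under the x-term, so the major axis is horizontal; a² = 49, b² = 13.
c² = a² - b² = 36, so c = 6.
e = c/a = 6/7.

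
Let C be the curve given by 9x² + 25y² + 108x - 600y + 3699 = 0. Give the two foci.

(-10, 12) and (-2, 12)

Group the x- and y-terms: 9(x² + 12x) + 25(y² - 24y) = -3699
9(x + 6)² + 25(y - 12)² = -3699 + 324 + 3600 = 225
Divide by 225: (x + 6)²/25 + (y - 12)²/9 = 1
Ellipse, center (-6, 12), major axis horizontal; a² = 25, b² = 9.
c² = a² - b² = 25 - 9 = 16, so c = 4.
Foci lie on the horizontal axis through the center: (h ± c, k).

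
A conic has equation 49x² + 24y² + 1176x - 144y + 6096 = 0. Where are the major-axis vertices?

Group: 49(x² + 24x) + 24(y² - 6y) = -6096
49(x + 12)² + 24(y - 3)² = -6096 + 7056 + 216 = 1176
Dividing both sides by 1176: (x + 12)²/24 + (y - 3)²/49 = 1
Ellipse, center (-12, 3), major axis vertical; a² = 49, b² = 24.
a = 7. Vertices at (h, k ± a).

(-12, -4) and (-12, 10)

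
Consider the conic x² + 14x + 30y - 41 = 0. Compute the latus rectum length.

30

Only x is squared. Complete the square in x: (x + 7)² = -30(y - 3).
Vertex (-7, 3); 4p = -30 so p = -15/2. Opens down.
Latus rectum length = |4p| = 30.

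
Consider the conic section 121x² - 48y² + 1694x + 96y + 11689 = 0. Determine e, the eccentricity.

e = 13/11

Collect terms: 121(x² + 14x) -48(y² - 2y) = -11689
Complete the square: 121(x + 7)² -48(y - 1)² = -11689 + 5929 - 48 = -5808
Divide through by -5808 to get (y - 1)²/121 - (x + 7)²/48 = 1.
Hyperbola, center (-7, 1), transverse axis vertical; a² = 121, b² = 48.
c² = a² + b² = 169, so c = 13.
e = c/a = 13/11.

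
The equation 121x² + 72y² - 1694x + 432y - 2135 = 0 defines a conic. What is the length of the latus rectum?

Collect terms: 121(x² - 14x) + 72(y² + 6y) = 2135
Completing the square gives 121(x - 7)² + 72(y + 3)² = 2135 + 5929 + 648 = 8712.
Divide through by 8712 to get (x - 7)²/72 + (y + 3)²/121 = 1.
Ellipse, center (7, -3), major axis vertical; a² = 121, b² = 72.
Latus rectum length = 2b²/a = 2·72/11 = 144/11.

144/11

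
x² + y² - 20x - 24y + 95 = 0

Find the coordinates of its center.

(x² - 20x) + (y² - 24y) = -95
Completing the square gives (x - 10)² + (y - 12)² = -95 + 100 + 144 = 149.
So (x - 10)² + (y - 12)² = 149.
Circle centered at (10, 12) with r² = 149.

(10, 12)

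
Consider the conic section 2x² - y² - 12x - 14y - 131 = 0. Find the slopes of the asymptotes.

2(x² - 6x) -(y² + 14y) = 131
Complete the square in x and y: 2(x - 3)² -(y + 7)² = 131 + 18 - 49 = 100
Dividing both sides by 100: (x - 3)²/50 - (y + 7)²/100 = 1
Hyperbola, center (3, -7), transverse axis horizontal; a² = 50, b² = 100.
For a horizontal hyperbola the asymptotes have slope ±b/a.
Here that is ±10/5√2 = ±√2.

√2 and -√2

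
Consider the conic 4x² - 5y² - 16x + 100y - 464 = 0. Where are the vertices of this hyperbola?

Group: 4(x² - 4x) -5(y² - 20y) = 464
Complete the square: 4(x - 2)² -5(y - 10)² = 464 + 16 - 500 = -20
Dividing both sides by -20: (y - 10)²/4 - (x - 2)²/5 = 1
Hyperbola, center (2, 10), transverse axis vertical; a² = 4, b² = 5.
a = 2. Vertices at (h, k ± a).

(2, 8) and (2, 12)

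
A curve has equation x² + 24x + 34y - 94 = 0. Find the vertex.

Only x is squared. Complete the square in x: (x + 12)² = -34(y - 7).
Vertex (-12, 7); 4p = -34 so p = -17/2. Opens down.

(-12, 7)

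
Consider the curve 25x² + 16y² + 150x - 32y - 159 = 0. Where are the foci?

Rearranging, 25(x² + 6x) + 16(y² - 2y) = 159.
Completing the square gives 25(x + 3)² + 16(y - 1)² = 159 + 225 + 16 = 400.
Dividing both sides by 400: (x + 3)²/16 + (y - 1)²/25 = 1
Ellipse, center (-3, 1), major axis vertical; a² = 25, b² = 16.
c² = a² - b² = 25 - 16 = 9, so c = 3.
Foci lie on the vertical axis through the center: (h, k ± c).

(-3, -2) and (-3, 4)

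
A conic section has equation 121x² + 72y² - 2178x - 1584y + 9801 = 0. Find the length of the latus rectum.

Collect terms: 121(x² - 18x) + 72(y² - 22y) = -9801
Complete the square: 121(x - 9)² + 72(y - 11)² = -9801 + 9801 + 8712 = 8712
Divide by 8712: (x - 9)²/72 + (y - 11)²/121 = 1
Ellipse, center (9, 11), major axis vertical; a² = 121, b² = 72.
Latus rectum length = 2b²/a = 2·72/11 = 144/11.

144/11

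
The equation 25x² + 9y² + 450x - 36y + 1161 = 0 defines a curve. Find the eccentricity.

e = 4/5

Group the x- and y-terms: 25(x² + 18x) + 9(y² - 4y) = -1161
25(x + 9)² + 9(y - 2)² = -1161 + 2025 + 36 = 900
Divide through by 900 to get (x + 9)²/36 + (y - 2)²/100 = 1.
Ellipse, center (-9, 2), major axis vertical; a² = 100, b² = 36.
c² = a² - b² = 64, so c = 8.
e = c/a = 8/10 = 4/5.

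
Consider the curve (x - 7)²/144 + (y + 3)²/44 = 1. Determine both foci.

Center (7, -3). The larger denominator 144 sits under the x-term, so the major axis is horizontal; a² = 144, b² = 44.
c² = a² - b² = 144 - 44 = 100, so c = 10.
Foci lie on the horizontal axis through the center: (h ± c, k).

(-3, -3) and (17, -3)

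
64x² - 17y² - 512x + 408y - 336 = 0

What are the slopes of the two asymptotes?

8√17/17 and -8√17/17

Collect terms: 64(x² - 8x) -17(y² - 24y) = 336
Completing the square gives 64(x - 4)² -17(y - 12)² = 336 + 1024 - 2448 = -1088.
Dividing both sides by -1088: (y - 12)²/64 - (x - 4)²/17 = 1
Hyperbola, center (4, 12), transverse axis vertical; a² = 64, b² = 17.
For a vertical hyperbola the asymptotes have slope ±a/b.
Here that is ±8/√17 = ±8√17/17.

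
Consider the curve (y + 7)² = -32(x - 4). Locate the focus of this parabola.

(-4, -7)

Vertex (4, -7); 4p = -32 so p = -8. Opens left.
Focus is p units from the vertex along the axis: (h + p, k).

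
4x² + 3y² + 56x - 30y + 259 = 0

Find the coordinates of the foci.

(-7, 4) and (-7, 6)

Group: 4(x² + 14x) + 3(y² - 10y) = -259
Complete the square: 4(x + 7)² + 3(y - 5)² = -259 + 196 + 75 = 12
Divide through by 12 to get (x + 7)²/3 + (y - 5)²/4 = 1.
Ellipse, center (-7, 5), major axis vertical; a² = 4, b² = 3.
c² = a² - b² = 4 - 3 = 1, so c = 1.
Foci lie on the vertical axis through the center: (h, k ± c).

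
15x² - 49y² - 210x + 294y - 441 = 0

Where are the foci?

(-1, 3) and (15, 3)

15(x² - 14x) -49(y² - 6y) = 441
Completing the square gives 15(x - 7)² -49(y - 3)² = 441 + 735 - 441 = 735.
Divide by 735: (x - 7)²/49 - (y - 3)²/15 = 1
Hyperbola, center (7, 3), transverse axis horizontal; a² = 49, b² = 15.
c² = a² + b² = 49 + 15 = 64, so c = 8.
Foci lie on the horizontal axis through the center: (h ± c, k).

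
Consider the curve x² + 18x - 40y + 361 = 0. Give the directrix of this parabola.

y = -3

Only x is squared. Complete the square in x: (x + 9)² = 40(y - 7).
Vertex (-9, 7); 4p = 40 so p = 10. Opens up.
Directrix is the horizontal line y = k − p = 7 − (10) = -3.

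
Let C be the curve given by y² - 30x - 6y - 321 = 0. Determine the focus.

(-7/2, 3)

Only y is squared. Complete the square in y: (y - 3)² = 30(x + 11).
Vertex (-11, 3); 4p = 30 so p = 15/2. Opens right.
Focus is p units from the vertex along the axis: (h + p, k).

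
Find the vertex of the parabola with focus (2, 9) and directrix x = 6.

(4, 9)

The vertex is the midpoint between the focus and the directrix along the axis of symmetry.
Axis is horizontal (directrix is vertical). Vertex x-coordinate = (2 + 6)/2 = 4; y-coordinate = 9.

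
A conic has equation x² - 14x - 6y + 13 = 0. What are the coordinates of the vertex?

Only x is squared. Complete the square in x: (x - 7)² = 6(y + 6).
Vertex (7, -6); 4p = 6 so p = 3/2. Opens up.

(7, -6)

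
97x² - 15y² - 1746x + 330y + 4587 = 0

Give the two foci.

Group: 97(x² - 18x) -15(y² - 22y) = -4587
Complete the square: 97(x - 9)² -15(y - 11)² = -4587 + 7857 - 1815 = 1455
Divide through by 1455 to get (x - 9)²/15 - (y - 11)²/97 = 1.
Hyperbola, center (9, 11), transverse axis horizontal; a² = 15, b² = 97.
c² = a² + b² = 15 + 97 = 112, so c = 4√7.
Foci lie on the horizontal axis through the center: (h ± c, k).

(9 - 4√7, 11) and (9 + 4√7, 11)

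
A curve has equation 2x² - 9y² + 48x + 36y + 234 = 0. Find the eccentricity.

2(x² + 24x) -9(y² - 4y) = -234
Complete the square in x and y: 2(x + 12)² -9(y - 2)² = -234 + 288 - 36 = 18
Divide by 18: (x + 12)²/9 - (y - 2)²/2 = 1
Hyperbola, center (-12, 2), transverse axis horizontal; a² = 9, b² = 2.
c² = a² + b² = 11, so c = √11.
e = c/a = √11/3.

e = √11/3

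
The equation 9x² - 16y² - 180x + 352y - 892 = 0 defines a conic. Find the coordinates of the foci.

(10, 6) and (10, 16)

Group the x- and y-terms: 9(x² - 20x) -16(y² - 22y) = 892
Complete the square in x and y: 9(x - 10)² -16(y - 11)² = 892 + 900 - 1936 = -144
Divide by -144: (y - 11)²/9 - (x - 10)²/16 = 1
Hyperbola, center (10, 11), transverse axis vertical; a² = 9, b² = 16.
c² = a² + b² = 9 + 16 = 25, so c = 5.
Foci lie on the vertical axis through the center: (h, k ± c).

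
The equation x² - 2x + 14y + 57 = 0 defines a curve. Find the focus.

Only x is squared. Complete the square in x: (x - 1)² = -14(y + 4).
Vertex (1, -4); 4p = -14 so p = -7/2. Opens down.
Focus is p units from the vertex along the axis: (h, k + p).

(1, -15/2)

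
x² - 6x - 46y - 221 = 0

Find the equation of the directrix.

y = -33/2

Only x is squared. Complete the square in x: (x - 3)² = 46(y + 5).
Vertex (3, -5); 4p = 46 so p = 23/2. Opens up.
Directrix is the horizontal line y = k − p = -5 − (23/2) = -33/2.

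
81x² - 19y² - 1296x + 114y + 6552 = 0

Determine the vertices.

(8, -6) and (8, 12)

Collect terms: 81(x² - 16x) -19(y² - 6y) = -6552
Complete the square: 81(x - 8)² -19(y - 3)² = -6552 + 5184 - 171 = -1539
Dividing both sides by -1539: (y - 3)²/81 - (x - 8)²/19 = 1
Hyperbola, center (8, 3), transverse axis vertical; a² = 81, b² = 19.
a = 9. Vertices at (h, k ± a).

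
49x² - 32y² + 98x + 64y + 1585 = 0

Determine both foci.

49(x² + 2x) -32(y² - 2y) = -1585
Complete the square: 49(x + 1)² -32(y - 1)² = -1585 + 49 - 32 = -1568
Dividing both sides by -1568: (y - 1)²/49 - (x + 1)²/32 = 1
Hyperbola, center (-1, 1), transverse axis vertical; a² = 49, b² = 32.
c² = a² + b² = 49 + 32 = 81, so c = 9.
Foci lie on the vertical axis through the center: (h, k ± c).

(-1, -8) and (-1, 10)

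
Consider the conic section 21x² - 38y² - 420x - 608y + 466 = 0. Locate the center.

(10, -8)

21(x² - 20x) -38(y² + 16y) = -466
Completing the square gives 21(x - 10)² -38(y + 8)² = -466 + 2100 - 2432 = -798.
Divide through by -798 to get (y + 8)²/21 - (x - 10)²/38 = 1.
Hyperbola with center (10, -8).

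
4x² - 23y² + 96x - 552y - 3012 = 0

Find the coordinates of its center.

(-12, -12)

Group the x- and y-terms: 4(x² + 24x) -23(y² + 24y) = 3012
Complete the square in x and y: 4(x + 12)² -23(y + 12)² = 3012 + 576 - 3312 = 276
Divide through by 276 to get (x + 12)²/69 - (y + 12)²/12 = 1.
Hyperbola with center (-12, -12).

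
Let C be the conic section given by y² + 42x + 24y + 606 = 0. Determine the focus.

Only y is squared. Complete the square in y: (y + 12)² = -42(x + 11).
Vertex (-11, -12); 4p = -42 so p = -21/2. Opens left.
Focus is p units from the vertex along the axis: (h + p, k).

(-43/2, -12)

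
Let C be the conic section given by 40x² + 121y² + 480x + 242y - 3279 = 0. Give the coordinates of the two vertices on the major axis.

(-17, -1) and (5, -1)

Group: 40(x² + 12x) + 121(y² + 2y) = 3279
40(x + 6)² + 121(y + 1)² = 3279 + 1440 + 121 = 4840
Dividing both sides by 4840: (x + 6)²/121 + (y + 1)²/40 = 1
Ellipse, center (-6, -1), major axis horizontal; a² = 121, b² = 40.
a = 11. Vertices at (h ± a, k).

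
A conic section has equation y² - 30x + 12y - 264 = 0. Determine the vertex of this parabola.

Only y is squared. Complete the square in y: (y + 6)² = 30(x + 10).
Vertex (-10, -6); 4p = 30 so p = 15/2. Opens right.

(-10, -6)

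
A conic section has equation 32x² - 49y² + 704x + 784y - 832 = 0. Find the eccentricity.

e = 9/7

Group: 32(x² + 22x) -49(y² - 16y) = 832
32(x + 11)² -49(y - 8)² = 832 + 3872 - 3136 = 1568
Divide by 1568: (x + 11)²/49 - (y - 8)²/32 = 1
Hyperbola, center (-11, 8), transverse axis horizontal; a² = 49, b² = 32.
c² = a² + b² = 81, so c = 9.
e = c/a = 9/7.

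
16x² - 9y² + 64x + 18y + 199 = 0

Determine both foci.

(-2, -4) and (-2, 6)

16(x² + 4x) -9(y² - 2y) = -199
Complete the square in x and y: 16(x + 2)² -9(y - 1)² = -199 + 64 - 9 = -144
Divide by -144: (y - 1)²/16 - (x + 2)²/9 = 1
Hyperbola, center (-2, 1), transverse axis vertical; a² = 16, b² = 9.
c² = a² + b² = 16 + 9 = 25, so c = 5.
Foci lie on the vertical axis through the center: (h, k ± c).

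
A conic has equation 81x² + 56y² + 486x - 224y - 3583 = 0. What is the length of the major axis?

Group: 81(x² + 6x) + 56(y² - 4y) = 3583
81(x + 3)² + 56(y - 2)² = 3583 + 729 + 224 = 4536
Dividing both sides by 4536: (x + 3)²/56 + (y - 2)²/81 = 1
Ellipse, center (-3, 2), major axis vertical; a² = 81, b² = 56.
a² = 81 so a = 9; the major axis has length 2a = 18.

18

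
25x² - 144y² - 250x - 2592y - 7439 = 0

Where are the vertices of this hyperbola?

Group the x- and y-terms: 25(x² - 10x) -144(y² + 18y) = 7439
Complete the square: 25(x - 5)² -144(y + 9)² = 7439 + 625 - 11664 = -3600
Divide through by -3600 to get (y + 9)²/25 - (x - 5)²/144 = 1.
Hyperbola, center (5, -9), transverse axis vertical; a² = 25, b² = 144.
a = 5. Vertices at (h, k ± a).

(5, -14) and (5, -4)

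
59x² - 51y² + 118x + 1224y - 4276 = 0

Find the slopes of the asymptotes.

Rearranging, 59(x² + 2x) -51(y² - 24y) = 4276.
Complete the square: 59(x + 1)² -51(y - 12)² = 4276 + 59 - 7344 = -3009
Divide by -3009: (y - 12)²/59 - (x + 1)²/51 = 1
Hyperbola, center (-1, 12), transverse axis vertical; a² = 59, b² = 51.
For a vertical hyperbola the asymptotes have slope ±a/b.
Here that is ±√59/√51 = ±√3009/51.

√3009/51 and -√3009/51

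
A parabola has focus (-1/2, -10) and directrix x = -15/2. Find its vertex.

The vertex is the midpoint between the focus and the directrix along the axis of symmetry.
Axis is horizontal (directrix is vertical). Vertex x-coordinate = (-1/2 + (-15/2))/2 = -4; y-coordinate = -10.

(-4, -10)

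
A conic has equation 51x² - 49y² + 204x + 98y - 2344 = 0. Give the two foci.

(-12, 1) and (8, 1)

Collect terms: 51(x² + 4x) -49(y² - 2y) = 2344
Complete the square in x and y: 51(x + 2)² -49(y - 1)² = 2344 + 204 - 49 = 2499
Divide through by 2499 to get (x + 2)²/49 - (y - 1)²/51 = 1.
Hyperbola, center (-2, 1), transverse axis horizontal; a² = 49, b² = 51.
c² = a² + b² = 49 + 51 = 100, so c = 10.
Foci lie on the horizontal axis through the center: (h ± c, k).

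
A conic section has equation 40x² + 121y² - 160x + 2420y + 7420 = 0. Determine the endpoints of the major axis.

(-9, -10) and (13, -10)

Group: 40(x² - 4x) + 121(y² + 20y) = -7420
Complete the square: 40(x - 2)² + 121(y + 10)² = -7420 + 160 + 12100 = 4840
Divide by 4840: (x - 2)²/121 + (y + 10)²/40 = 1
Ellipse, center (2, -10), major axis horizontal; a² = 121, b² = 40.
a = 11. Vertices at (h ± a, k).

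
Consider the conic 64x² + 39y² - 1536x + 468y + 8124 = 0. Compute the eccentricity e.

e = 5/8

Collect terms: 64(x² - 24x) + 39(y² + 12y) = -8124
Completing the square gives 64(x - 12)² + 39(y + 6)² = -8124 + 9216 + 1404 = 2496.
Divide by 2496: (x - 12)²/39 + (y + 6)²/64 = 1
Ellipse, center (12, -6), major axis vertical; a² = 64, b² = 39.
c² = a² - b² = 25, so c = 5.
e = c/a = 5/8.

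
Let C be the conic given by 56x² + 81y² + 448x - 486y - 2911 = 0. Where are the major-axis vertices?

Group: 56(x² + 8x) + 81(y² - 6y) = 2911
56(x + 4)² + 81(y - 3)² = 2911 + 896 + 729 = 4536
Divide through by 4536 to get (x + 4)²/81 + (y - 3)²/56 = 1.
Ellipse, center (-4, 3), major axis horizontal; a² = 81, b² = 56.
a = 9. Vertices at (h ± a, k).

(-13, 3) and (5, 3)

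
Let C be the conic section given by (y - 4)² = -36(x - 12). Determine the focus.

Vertex (12, 4); 4p = -36 so p = -9. Opens left.
Focus is p units from the vertex along the axis: (h + p, k).

(3, 4)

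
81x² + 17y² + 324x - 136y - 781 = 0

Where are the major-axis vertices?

(-2, -5) and (-2, 13)

81(x² + 4x) + 17(y² - 8y) = 781
Complete the square in x and y: 81(x + 2)² + 17(y - 4)² = 781 + 324 + 272 = 1377
Divide through by 1377 to get (x + 2)²/17 + (y - 4)²/81 = 1.
Ellipse, center (-2, 4), major axis vertical; a² = 81, b² = 17.
a = 9. Vertices at (h, k ± a).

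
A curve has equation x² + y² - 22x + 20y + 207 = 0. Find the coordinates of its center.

Rearranging, (x² - 22x) + (y² + 20y) = -207.
Complete the square: (x - 11)² + (y + 10)² = -207 + 121 + 100 = 14
So (x - 11)² + (y + 10)² = 14.
Circle centered at (11, -10) with r² = 14.

(11, -10)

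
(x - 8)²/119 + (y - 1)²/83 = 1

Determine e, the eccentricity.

e = 6√119/119

Center (8, 1). The larger denominator 119 sits under the x-term, so the major axis is horizontal; a² = 119, b² = 83.
c² = a² - b² = 36, so c = 6.
e = c/a = 6/√119 = 6√119/119.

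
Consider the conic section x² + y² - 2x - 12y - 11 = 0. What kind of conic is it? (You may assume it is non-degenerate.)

No xy term. Coefficients of x² and y² are A = 1, C = 1.
A = C (same sign) ⇒ circle.

circle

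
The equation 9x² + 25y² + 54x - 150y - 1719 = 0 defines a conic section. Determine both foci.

Collect terms: 9(x² + 6x) + 25(y² - 6y) = 1719
9(x + 3)² + 25(y - 3)² = 1719 + 81 + 225 = 2025
Divide by 2025: (x + 3)²/225 + (y - 3)²/81 = 1
Ellipse, center (-3, 3), major axis horizontal; a² = 225, b² = 81.
c² = a² - b² = 225 - 81 = 144, so c = 12.
Foci lie on the horizontal axis through the center: (h ± c, k).

(-15, 3) and (9, 3)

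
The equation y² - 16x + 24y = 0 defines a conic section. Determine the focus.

(-5, -12)

Only y is squared. Complete the square in y: (y + 12)² = 16(x + 9).
Vertex (-9, -12); 4p = 16 so p = 4. Opens right.
Focus is p units from the vertex along the axis: (h + p, k).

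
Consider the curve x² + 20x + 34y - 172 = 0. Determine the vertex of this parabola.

Only x is squared. Complete the square in x: (x + 10)² = -34(y - 8).
Vertex (-10, 8); 4p = -34 so p = -17/2. Opens down.

(-10, 8)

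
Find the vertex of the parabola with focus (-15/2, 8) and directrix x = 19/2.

(1, 8)

The vertex is the midpoint between the focus and the directrix along the axis of symmetry.
Axis is horizontal (directrix is vertical). Vertex x-coordinate = (-15/2 + 19/2)/2 = 1; y-coordinate = 8.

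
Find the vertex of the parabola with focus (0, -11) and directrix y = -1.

(0, -6)

The vertex is the midpoint between the focus and the directrix along the axis of symmetry.
Axis is vertical (directrix is horizontal). Vertex y-coordinate = (-11 + (-1))/2 = -6; x-coordinate = 0.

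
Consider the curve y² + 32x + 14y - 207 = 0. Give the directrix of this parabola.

Only y is squared. Complete the square in y: (y + 7)² = -32(x - 8).
Vertex (8, -7); 4p = -32 so p = -8. Opens left.
Directrix is the vertical line x = h − p = 8 − (-8) = 16.

x = 16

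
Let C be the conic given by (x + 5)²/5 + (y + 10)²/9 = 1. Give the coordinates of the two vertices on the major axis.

(-5, -13) and (-5, -7)

Center (-5, -10). The larger denominator 9 sits under the y-term, so the major axis is vertical; a² = 9, b² = 5.
a = 3. Vertices at (h, k ± a).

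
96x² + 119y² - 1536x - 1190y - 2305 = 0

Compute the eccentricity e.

Rearranging, 96(x² - 16x) + 119(y² - 10y) = 2305.
Complete the square in x and y: 96(x - 8)² + 119(y - 5)² = 2305 + 6144 + 2975 = 11424
Dividing both sides by 11424: (x - 8)²/119 + (y - 5)²/96 = 1
Ellipse, center (8, 5), major axis horizontal; a² = 119, b² = 96.
c² = a² - b² = 23, so c = √23.
e = c/a = √23/√119 = √2737/119.

e = √2737/119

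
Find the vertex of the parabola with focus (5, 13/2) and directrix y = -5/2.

(5, 2)

The vertex is the midpoint between the focus and the directrix along the axis of symmetry.
Axis is vertical (directrix is horizontal). Vertex y-coordinate = (13/2 + (-5/2))/2 = 2; x-coordinate = 5.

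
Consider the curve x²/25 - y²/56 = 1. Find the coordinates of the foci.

Center (0, 0). The positive term is the x-term, so the transverse axis is horizontal; a² = 25, b² = 56.
c² = a² + b² = 25 + 56 = 81, so c = 9.
Foci lie on the horizontal axis through the center: (h ± c, k).

(-9, 0) and (9, 0)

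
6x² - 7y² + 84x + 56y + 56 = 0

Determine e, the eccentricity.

Group the x- and y-terms: 6(x² + 14x) -7(y² - 8y) = -56
6(x + 7)² -7(y - 4)² = -56 + 294 - 112 = 126
Dividing both sides by 126: (x + 7)²/21 - (y - 4)²/18 = 1
Hyperbola, center (-7, 4), transverse axis horizontal; a² = 21, b² = 18.
c² = a² + b² = 39, so c = √39.
e = c/a = √39/√21 = √91/7.

e = √91/7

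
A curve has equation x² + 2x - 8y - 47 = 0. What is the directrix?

y = -8

Only x is squared. Complete the square in x: (x + 1)² = 8(y + 6).
Vertex (-1, -6); 4p = 8 so p = 2. Opens up.
Directrix is the horizontal line y = k − p = -6 − (2) = -8.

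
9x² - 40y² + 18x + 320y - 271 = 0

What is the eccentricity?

e = 7/3

Collect terms: 9(x² + 2x) -40(y² - 8y) = 271
Completing the square gives 9(x + 1)² -40(y - 4)² = 271 + 9 - 640 = -360.
Divide through by -360 to get (y - 4)²/9 - (x + 1)²/40 = 1.
Hyperbola, center (-1, 4), transverse axis vertical; a² = 9, b² = 40.
c² = a² + b² = 49, so c = 7.
e = c/a = 7/3.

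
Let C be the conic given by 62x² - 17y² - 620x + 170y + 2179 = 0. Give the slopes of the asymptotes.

Group: 62(x² - 10x) -17(y² - 10y) = -2179
Complete the square: 62(x - 5)² -17(y - 5)² = -2179 + 1550 - 425 = -1054
Dividing both sides by -1054: (y - 5)²/62 - (x - 5)²/17 = 1
Hyperbola, center (5, 5), transverse axis vertical; a² = 62, b² = 17.
For a vertical hyperbola the asymptotes have slope ±a/b.
Here that is ±√62/√17 = ±√1054/17.

√1054/17 and -√1054/17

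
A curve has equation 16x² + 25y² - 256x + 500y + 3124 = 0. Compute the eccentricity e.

Rearranging, 16(x² - 16x) + 25(y² + 20y) = -3124.
16(x - 8)² + 25(y + 10)² = -3124 + 1024 + 2500 = 400
Divide through by 400 to get (x - 8)²/25 + (y + 10)²/16 = 1.
Ellipse, center (8, -10), major axis horizontal; a² = 25, b² = 16.
c² = a² - b² = 9, so c = 3.
e = c/a = 3/5.

e = 3/5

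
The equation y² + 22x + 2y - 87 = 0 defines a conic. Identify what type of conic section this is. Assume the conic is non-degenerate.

No xy term. Coefficients of x² and y² are A = 0, C = 1.
Exactly one squared variable ⇒ parabola.

parabola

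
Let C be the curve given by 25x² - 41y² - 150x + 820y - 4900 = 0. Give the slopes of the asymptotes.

Group the x- and y-terms: 25(x² - 6x) -41(y² - 20y) = 4900
Complete the square in x and y: 25(x - 3)² -41(y - 10)² = 4900 + 225 - 4100 = 1025
Divide by 1025: (x - 3)²/41 - (y - 10)²/25 = 1
Hyperbola, center (3, 10), transverse axis horizontal; a² = 41, b² = 25.
For a horizontal hyperbola the asymptotes have slope ±b/a.
Here that is ±5/√41 = ±5√41/41.

5√41/41 and -5√41/41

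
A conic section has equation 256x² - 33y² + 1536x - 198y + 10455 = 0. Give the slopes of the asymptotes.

16√33/33 and -16√33/33

256(x² + 6x) -33(y² + 6y) = -10455
Completing the square gives 256(x + 3)² -33(y + 3)² = -10455 + 2304 - 297 = -8448.
Dividing both sides by -8448: (y + 3)²/256 - (x + 3)²/33 = 1
Hyperbola, center (-3, -3), transverse axis vertical; a² = 256, b² = 33.
For a vertical hyperbola the asymptotes have slope ±a/b.
Here that is ±16/√33 = ±16√33/33.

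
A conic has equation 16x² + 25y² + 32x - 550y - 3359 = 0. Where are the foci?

(-13, 11) and (11, 11)

Rearranging, 16(x² + 2x) + 25(y² - 22y) = 3359.
Completing the square gives 16(x + 1)² + 25(y - 11)² = 3359 + 16 + 3025 = 6400.
Divide through by 6400 to get (x + 1)²/400 + (y - 11)²/256 = 1.
Ellipse, center (-1, 11), major axis horizontal; a² = 400, b² = 256.
c² = a² - b² = 400 - 256 = 144, so c = 12.
Foci lie on the horizontal axis through the center: (h ± c, k).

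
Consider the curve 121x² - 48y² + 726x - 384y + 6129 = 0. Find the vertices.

(-3, -15) and (-3, 7)

121(x² + 6x) -48(y² + 8y) = -6129
Complete the square: 121(x + 3)² -48(y + 4)² = -6129 + 1089 - 768 = -5808
Divide through by -5808 to get (y + 4)²/121 - (x + 3)²/48 = 1.
Hyperbola, center (-3, -4), transverse axis vertical; a² = 121, b² = 48.
a = 11. Vertices at (h, k ± a).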